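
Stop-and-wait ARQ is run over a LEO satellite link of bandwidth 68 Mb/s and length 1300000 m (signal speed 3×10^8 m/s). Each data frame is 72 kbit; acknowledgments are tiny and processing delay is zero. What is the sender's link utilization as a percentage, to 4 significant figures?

10.89 %

t_tx = L/R = 72000/68000000 = 0.00105882 s.
t_prop = 1300000/300000000 = 0.00433333 s; RTT = 0.00866667 s.
Cycle = t_tx + RTT = 0.00972549 s.
Utilization = t_tx / cycle = 0.00105882/0.00972549 = 10.89 %.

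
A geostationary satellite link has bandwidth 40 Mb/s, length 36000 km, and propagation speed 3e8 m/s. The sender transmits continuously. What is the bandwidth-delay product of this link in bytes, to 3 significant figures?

600000 bytes

Propagation delay = 36000000 / 300000000 = 0.12 s.
BDP = R × t_prop = 40000000 × 0.12 = 4800000 bits.
In bytes: 4800000/8 = 600000 bytes.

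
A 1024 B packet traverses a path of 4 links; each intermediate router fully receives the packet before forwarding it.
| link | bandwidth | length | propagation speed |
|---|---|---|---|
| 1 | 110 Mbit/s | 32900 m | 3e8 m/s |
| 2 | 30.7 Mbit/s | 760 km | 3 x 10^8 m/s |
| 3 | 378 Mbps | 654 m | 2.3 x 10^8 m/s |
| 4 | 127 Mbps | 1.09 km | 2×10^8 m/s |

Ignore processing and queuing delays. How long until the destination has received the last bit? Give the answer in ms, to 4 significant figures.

L = 1024 × 8 = 8192 bits.
Transmission delays (L/R per hop): 0.0744727, 0.26684, 0.021672, 0.0645039 ms; sum = 0.427489 ms.
Propagation delays (d/s per hop): 0.109667, 2.53333, 0.00284348, 0.00545 ms; sum = 2.65129 ms.
End-to-end = 3.079 ms.

3.079 ms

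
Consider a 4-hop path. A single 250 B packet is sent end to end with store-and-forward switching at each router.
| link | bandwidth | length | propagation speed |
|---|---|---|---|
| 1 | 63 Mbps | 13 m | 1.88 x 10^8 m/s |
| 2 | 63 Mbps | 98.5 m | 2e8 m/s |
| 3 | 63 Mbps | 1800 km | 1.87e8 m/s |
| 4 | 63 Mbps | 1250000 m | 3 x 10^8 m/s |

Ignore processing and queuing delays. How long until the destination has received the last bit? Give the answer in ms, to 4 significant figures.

L = 250 × 8 = 2000 bits.
Transmission delay per hop = L/R = 2000/63000000 = 0.031746 ms; 4 hops → 0.126984 ms.
Propagation delays (d/s per hop): 6.91489e-05, 0.0004925, 9.62567, 4.16667 ms; sum = 13.7929 ms.
End-to-end = 13.92 ms.

13.92 ms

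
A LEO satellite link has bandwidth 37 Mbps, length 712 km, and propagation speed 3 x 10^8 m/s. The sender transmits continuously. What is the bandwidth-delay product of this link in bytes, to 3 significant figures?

Propagation delay = 712000 / 300000000 = 0.00237333 s.
BDP = R × t_prop = 37000000 × 0.00237333 = 87813.3 bits.
In bytes: 87813.3/8 = 11000 bytes.

11000 bytes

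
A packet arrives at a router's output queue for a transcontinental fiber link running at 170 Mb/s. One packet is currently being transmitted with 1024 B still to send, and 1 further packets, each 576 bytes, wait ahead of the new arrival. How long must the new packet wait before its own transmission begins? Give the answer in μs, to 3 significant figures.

75.3 μs

Each queued packet: L/R = 4608/170000000 = 27.1059 μs.
1 queued → 27.1059 μs.
Plus remaining 8192 bits of current packet: 48.1882 μs.
Queuing delay = 75.3 μs.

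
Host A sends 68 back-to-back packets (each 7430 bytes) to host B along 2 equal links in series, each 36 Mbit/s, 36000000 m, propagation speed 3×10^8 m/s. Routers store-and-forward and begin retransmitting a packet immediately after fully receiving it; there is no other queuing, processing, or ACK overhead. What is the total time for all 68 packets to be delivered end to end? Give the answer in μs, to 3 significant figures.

354000 μs

Per-hop transmission t_tx = L/R = 59440/36000000 = 1651.11 μs.
Per-hop propagation t_prop = 36000000/300000000 = 120000 μs.
Pipeline fill: first packet needs 2·t_tx to clear all hops; remaining 67 packets each add one t_tx.
Total = (2+68-1)·t_tx + 2·t_prop = 69·1651.11 + 2·120000 = 354000 μs.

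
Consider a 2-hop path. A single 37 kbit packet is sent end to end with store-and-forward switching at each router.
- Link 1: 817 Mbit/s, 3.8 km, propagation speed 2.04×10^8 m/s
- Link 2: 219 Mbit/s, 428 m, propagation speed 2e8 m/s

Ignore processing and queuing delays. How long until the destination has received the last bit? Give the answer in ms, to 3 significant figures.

L = 37000 bits.
Transmission delays (L/R per hop): 0.0452876, 0.16895 ms; sum = 0.214237 ms.
Propagation delays (d/s per hop): 0.0186275, 0.00214 ms; sum = 0.0207675 ms.
End-to-end = 0.235 ms.

0.235 ms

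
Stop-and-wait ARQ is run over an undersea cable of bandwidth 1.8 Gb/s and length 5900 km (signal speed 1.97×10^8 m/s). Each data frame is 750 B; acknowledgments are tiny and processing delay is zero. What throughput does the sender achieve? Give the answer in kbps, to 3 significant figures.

t_tx = L/R = 6000/1800000000 = 3.33333e-06 s.
t_prop = 5900000/197000000 = 0.0299492 s; RTT = 0.0598985 s.
Cycle = t_tx + RTT = 0.0599018 s.
Throughput = L / cycle = 6000 / 0.0599018 = 100 kbps.

100 kbps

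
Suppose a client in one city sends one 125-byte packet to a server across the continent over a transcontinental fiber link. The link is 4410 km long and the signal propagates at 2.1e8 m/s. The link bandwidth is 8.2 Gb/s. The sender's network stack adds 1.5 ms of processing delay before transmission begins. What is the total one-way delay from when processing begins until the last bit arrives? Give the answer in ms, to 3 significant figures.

L = 125 × 8 = 1000 bits.
Transmission delay = L/R = 1000 / 8.2e+09 = 0.000121951 ms.
Propagation delay = d/s = 4410000 m / 210000000 m/s = 21 ms.
Plus processing delay 1.5 ms = 1.5 ms.
Total = 22.5 ms.

22.5 ms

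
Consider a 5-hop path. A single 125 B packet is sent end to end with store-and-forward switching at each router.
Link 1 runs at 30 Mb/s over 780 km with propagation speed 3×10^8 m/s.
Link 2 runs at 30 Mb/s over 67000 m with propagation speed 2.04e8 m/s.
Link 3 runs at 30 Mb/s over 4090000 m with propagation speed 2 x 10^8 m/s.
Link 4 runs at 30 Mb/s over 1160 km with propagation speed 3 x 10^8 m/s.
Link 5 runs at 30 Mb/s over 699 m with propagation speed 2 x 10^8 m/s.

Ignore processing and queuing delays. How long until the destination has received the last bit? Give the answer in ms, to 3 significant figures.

27.4 ms

L = 125 × 8 = 1000 bits.
Transmission delay per hop = L/R = 1000/30000000 = 0.0333333 ms; 5 hops → 0.166667 ms.
Propagation delays (d/s per hop): 2.6, 0.328431, 20.45, 3.86667, 0.003495 ms; sum = 27.2486 ms.
End-to-end = 27.4 ms.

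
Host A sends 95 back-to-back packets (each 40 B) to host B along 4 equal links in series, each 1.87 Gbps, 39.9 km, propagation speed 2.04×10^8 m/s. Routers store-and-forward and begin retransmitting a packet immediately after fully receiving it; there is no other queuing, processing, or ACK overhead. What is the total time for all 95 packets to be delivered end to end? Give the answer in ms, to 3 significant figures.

0.799 ms

Per-hop transmission t_tx = L/R = 320/1870000000 = 0.000171123 ms.
Per-hop propagation t_prop = 39900/204000000 = 0.195588 ms.
Pipeline fill: first packet needs 4·t_tx to clear all hops; remaining 94 packets each add one t_tx.
Total = (4+95-1)·t_tx + 4·t_prop = 98·0.000171123 + 4·0.195588 = 0.799 ms.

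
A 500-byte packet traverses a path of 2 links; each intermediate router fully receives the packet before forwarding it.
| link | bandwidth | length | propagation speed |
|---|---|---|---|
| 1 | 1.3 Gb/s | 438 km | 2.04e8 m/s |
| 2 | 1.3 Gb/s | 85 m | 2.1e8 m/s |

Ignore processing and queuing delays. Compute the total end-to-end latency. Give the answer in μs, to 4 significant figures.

L = 500 × 8 = 4000 bits.
Transmission delay per hop = L/R = 4000/1300000000 = 3.07692 μs; 2 hops → 6.15385 μs.
Propagation delays (d/s per hop): 2147.06, 0.404762 μs; sum = 2147.46 μs.
End-to-end = 2154 μs.

2154 μs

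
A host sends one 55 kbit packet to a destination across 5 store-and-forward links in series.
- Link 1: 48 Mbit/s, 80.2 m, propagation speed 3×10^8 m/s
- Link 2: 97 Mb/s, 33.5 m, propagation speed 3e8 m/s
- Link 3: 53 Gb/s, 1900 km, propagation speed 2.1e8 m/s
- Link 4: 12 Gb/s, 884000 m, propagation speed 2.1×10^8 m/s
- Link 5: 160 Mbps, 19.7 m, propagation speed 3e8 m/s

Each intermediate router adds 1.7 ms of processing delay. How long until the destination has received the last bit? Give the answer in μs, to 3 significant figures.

L = 55000 bits.
Transmission delays (L/R per hop): 1145.83, 567.01, 1.03774, 4.58333, 343.75 μs; sum = 2062.21 μs.
Propagation delays (d/s per hop): 0.267333, 0.111667, 9047.62, 4209.52, 0.0656667 μs; sum = 13257.6 μs.
Processing at 4 router(s): 4 × 1.7 ms = 6800 μs.
End-to-end = 22100 μs.

22100 μs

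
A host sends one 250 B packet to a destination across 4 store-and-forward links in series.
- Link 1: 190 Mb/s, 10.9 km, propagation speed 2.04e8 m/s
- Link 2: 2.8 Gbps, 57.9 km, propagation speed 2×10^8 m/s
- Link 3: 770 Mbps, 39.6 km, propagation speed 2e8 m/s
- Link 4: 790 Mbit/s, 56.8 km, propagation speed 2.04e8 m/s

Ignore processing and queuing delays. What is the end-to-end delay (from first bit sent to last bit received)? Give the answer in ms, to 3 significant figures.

L = 250 × 8 = 2000 bits.
Transmission delays (L/R per hop): 0.0105263, 0.000714286, 0.0025974, 0.00253165 ms; sum = 0.0163696 ms.
Propagation delays (d/s per hop): 0.0534314, 0.2895, 0.198, 0.278431 ms; sum = 0.819363 ms.
End-to-end = 0.836 ms.

0.836 ms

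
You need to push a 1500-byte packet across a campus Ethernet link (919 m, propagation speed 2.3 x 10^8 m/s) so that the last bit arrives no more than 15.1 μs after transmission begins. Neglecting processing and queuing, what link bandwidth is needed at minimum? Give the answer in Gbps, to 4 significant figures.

L = 12000 bits.
Propagation delay = 919 / 2.3e+08 = 3.99565 μs.
Transmission budget = 15.1 − 3.99565 = 11.1043 μs.
R ≥ L / t_tx = 12000 bits / 1.11043e-05 s = 1.081 Gbps.

1.081 Gbps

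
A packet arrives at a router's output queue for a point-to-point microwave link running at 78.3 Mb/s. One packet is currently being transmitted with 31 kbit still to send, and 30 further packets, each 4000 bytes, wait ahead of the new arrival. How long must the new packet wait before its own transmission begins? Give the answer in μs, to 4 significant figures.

Each queued packet: L/R = 32000/78300000 = 408.685 μs.
30 queued → 12260.5 μs.
Plus remaining 31000 bits of current packet: 395.913 μs.
Queuing delay = 12660 μs.

12660 μs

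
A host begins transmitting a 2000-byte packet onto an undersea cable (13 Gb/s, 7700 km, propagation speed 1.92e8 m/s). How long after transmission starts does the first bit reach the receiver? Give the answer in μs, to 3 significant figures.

First bit experiences only propagation delay: d/s = 7700000/192000000 = 40100 μs.

40100 μs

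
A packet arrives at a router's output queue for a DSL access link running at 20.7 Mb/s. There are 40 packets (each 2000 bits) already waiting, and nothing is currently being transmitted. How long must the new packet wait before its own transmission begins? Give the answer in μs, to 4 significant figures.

3865 μs

Each queued packet: L/R = 2000/20700000 = 96.6184 μs.
40 queued → 3864.73 μs.
Queuing delay = 3865 μs.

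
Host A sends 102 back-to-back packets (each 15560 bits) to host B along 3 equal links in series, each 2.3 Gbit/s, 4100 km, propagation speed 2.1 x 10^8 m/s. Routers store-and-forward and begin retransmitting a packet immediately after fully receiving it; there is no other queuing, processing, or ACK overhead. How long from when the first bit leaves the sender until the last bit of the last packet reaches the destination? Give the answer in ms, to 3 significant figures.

Per-hop transmission t_tx = L/R = 15560/2300000000 = 0.00676522 ms.
Per-hop propagation t_prop = 4100000/210000000 = 19.5238 ms.
Pipeline fill: first packet needs 3·t_tx to clear all hops; remaining 101 packets each add one t_tx.
Total = (3+102-1)·t_tx + 3·t_prop = 104·0.00676522 + 3·19.5238 = 59.3 ms.

59.3 ms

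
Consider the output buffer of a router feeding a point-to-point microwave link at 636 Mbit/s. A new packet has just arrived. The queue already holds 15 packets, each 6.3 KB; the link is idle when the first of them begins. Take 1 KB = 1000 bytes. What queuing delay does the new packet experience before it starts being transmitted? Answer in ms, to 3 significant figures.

1.19 ms

Each queued packet: L/R = 50400/636000000 = 0.0792453 ms.
15 queued → 1.18868 ms.
Queuing delay = 1.19 ms.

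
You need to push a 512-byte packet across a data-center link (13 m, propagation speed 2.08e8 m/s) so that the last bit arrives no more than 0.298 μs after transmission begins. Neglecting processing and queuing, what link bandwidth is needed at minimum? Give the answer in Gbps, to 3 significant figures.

L = 4096 bits.
Propagation delay = 13 / 208000000 = 0.0625 μs.
Transmission budget = 0.298 − 0.0625 = 0.2355 μs.
R ≥ L / t_tx = 4096 bits / 2.355e-07 s = 17.4 Gbps.

17.4 Gbps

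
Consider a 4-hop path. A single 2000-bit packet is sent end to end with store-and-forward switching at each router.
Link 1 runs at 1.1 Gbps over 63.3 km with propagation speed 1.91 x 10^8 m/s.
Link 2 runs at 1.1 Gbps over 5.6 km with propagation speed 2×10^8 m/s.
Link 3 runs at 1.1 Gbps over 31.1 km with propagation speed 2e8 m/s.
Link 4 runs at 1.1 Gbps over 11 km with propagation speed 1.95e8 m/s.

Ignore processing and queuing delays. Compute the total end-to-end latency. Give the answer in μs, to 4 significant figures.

578.6 μs

Transmission delay per hop = L/R = 2000/1100000000 = 1.81818 μs; 4 hops → 7.27273 μs.
Propagation delays (d/s per hop): 331.414, 28, 155.5, 56.4103 μs; sum = 571.324 μs.
End-to-end = 578.6 μs.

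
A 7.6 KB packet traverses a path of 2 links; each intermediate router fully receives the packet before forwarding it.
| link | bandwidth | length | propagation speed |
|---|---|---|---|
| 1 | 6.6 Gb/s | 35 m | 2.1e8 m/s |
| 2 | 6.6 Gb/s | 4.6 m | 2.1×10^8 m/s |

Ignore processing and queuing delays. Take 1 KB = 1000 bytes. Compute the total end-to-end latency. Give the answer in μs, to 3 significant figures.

L = 60800 bits.
Transmission delay per hop = L/R = 60800/6600000000 = 9.21212 μs; 2 hops → 18.4242 μs.
Propagation delays (d/s per hop): 0.166667, 0.0219048 μs; sum = 0.188571 μs.
End-to-end = 18.6 μs.

18.6 μs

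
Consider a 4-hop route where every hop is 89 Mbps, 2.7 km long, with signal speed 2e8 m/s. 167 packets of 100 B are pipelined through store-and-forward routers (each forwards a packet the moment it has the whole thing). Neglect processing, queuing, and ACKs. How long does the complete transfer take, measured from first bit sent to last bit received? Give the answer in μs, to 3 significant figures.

Per-hop transmission t_tx = L/R = 800/89000000 = 8.98876 μs.
Per-hop propagation t_prop = 2700/200000000 = 13.5 μs.
Pipeline fill: first packet needs 4·t_tx to clear all hops; remaining 166 packets each add one t_tx.
Total = (4+167-1)·t_tx + 4·t_prop = 170·8.98876 + 4·13.5 = 1580 μs.

1580 μs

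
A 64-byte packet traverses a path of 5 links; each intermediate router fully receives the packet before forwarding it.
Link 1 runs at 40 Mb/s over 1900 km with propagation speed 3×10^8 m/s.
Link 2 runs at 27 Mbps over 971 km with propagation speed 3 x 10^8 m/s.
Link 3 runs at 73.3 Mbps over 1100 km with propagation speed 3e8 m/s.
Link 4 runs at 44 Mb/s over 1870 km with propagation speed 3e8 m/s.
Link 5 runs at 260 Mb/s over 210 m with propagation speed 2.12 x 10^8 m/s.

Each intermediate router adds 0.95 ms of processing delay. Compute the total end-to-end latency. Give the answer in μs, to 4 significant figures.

L = 64 × 8 = 512 bits.
Transmission delays (L/R per hop): 12.8, 18.963, 6.98499, 11.6364, 1.96923 μs; sum = 52.3536 μs.
Propagation delays (d/s per hop): 6333.33, 3236.67, 3666.67, 6233.33, 0.990566 μs; sum = 19471 μs.
Processing at 4 router(s): 4 × 0.95 ms = 3800 μs.
End-to-end = 23320 μs.

23320 μs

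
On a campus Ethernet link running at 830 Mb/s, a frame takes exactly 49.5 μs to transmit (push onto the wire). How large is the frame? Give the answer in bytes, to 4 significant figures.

L = R × t_tx = 830000000 b/s × 4.95e-05 s = 41085 bits.
In bytes: 41085 / 8 = 5136 bytes.

5136 bytes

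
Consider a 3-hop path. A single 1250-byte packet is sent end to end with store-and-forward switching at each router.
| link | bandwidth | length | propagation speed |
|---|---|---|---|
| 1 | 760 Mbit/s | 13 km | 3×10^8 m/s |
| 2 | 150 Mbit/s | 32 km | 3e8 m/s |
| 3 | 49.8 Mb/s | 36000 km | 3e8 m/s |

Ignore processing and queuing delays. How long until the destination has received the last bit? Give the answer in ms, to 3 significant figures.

120 ms

L = 1250 × 8 = 10000 bits.
Transmission delays (L/R per hop): 0.0131579, 0.0666667, 0.200803 ms; sum = 0.280628 ms.
Propagation delays (d/s per hop): 0.0433333, 0.106667, 120 ms; sum = 120.15 ms.
End-to-end = 120 ms.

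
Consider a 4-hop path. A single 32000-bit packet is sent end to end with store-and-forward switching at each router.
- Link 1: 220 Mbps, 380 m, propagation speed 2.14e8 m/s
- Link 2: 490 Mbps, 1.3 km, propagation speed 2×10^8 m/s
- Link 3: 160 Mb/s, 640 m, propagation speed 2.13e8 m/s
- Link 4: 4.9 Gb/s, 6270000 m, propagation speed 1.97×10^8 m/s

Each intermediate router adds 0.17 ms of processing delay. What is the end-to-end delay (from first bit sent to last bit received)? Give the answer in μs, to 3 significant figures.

Transmission delays (L/R per hop): 145.455, 65.3061, 200, 6.53061 μs; sum = 417.291 μs.
Propagation delays (d/s per hop): 1.7757, 6.5, 3.00469, 31827.4 μs; sum = 31838.7 μs.
Processing at 3 router(s): 3 × 0.17 ms = 510 μs.
End-to-end = 32800 μs.

32800 μs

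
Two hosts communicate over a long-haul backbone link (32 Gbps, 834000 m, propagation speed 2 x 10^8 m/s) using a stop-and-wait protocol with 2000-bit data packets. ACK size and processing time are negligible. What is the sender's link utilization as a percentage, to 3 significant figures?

t_tx = L/R = 2000/32000000000 = 6.25e-08 s.
t_prop = 834000/200000000 = 0.00417 s; RTT = 0.00834 s.
Cycle = t_tx + RTT = 0.00834006 s.
Utilization = t_tx / cycle = 6.25e-08/0.00834006 = 0.000749 %.

0.000749 %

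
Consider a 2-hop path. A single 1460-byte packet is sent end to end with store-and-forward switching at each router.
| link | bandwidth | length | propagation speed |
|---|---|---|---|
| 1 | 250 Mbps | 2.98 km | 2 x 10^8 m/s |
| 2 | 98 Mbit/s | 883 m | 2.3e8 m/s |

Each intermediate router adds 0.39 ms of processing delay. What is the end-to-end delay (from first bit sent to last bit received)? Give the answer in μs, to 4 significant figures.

L = 1460 × 8 = 11680 bits.
Transmission delays (L/R per hop): 46.72, 119.184 μs; sum = 165.904 μs.
Propagation delays (d/s per hop): 14.9, 3.83913 μs; sum = 18.7391 μs.
Processing at 1 router(s): 1 × 0.39 ms = 390 μs.
End-to-end = 574.6 μs.

574.6 μs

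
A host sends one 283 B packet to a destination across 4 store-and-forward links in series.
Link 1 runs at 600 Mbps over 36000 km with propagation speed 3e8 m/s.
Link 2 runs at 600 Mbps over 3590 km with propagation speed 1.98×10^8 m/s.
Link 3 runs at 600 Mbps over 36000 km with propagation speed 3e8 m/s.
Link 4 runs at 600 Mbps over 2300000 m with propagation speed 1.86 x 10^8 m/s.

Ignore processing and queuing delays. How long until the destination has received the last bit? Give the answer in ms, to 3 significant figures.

L = 283 × 8 = 2264 bits.
Transmission delay per hop = L/R = 2264/600000000 = 0.00377333 ms; 4 hops → 0.0150933 ms.
Propagation delays (d/s per hop): 120, 18.1313, 120, 12.3656 ms; sum = 270.497 ms.
End-to-end = 271 ms.

271 ms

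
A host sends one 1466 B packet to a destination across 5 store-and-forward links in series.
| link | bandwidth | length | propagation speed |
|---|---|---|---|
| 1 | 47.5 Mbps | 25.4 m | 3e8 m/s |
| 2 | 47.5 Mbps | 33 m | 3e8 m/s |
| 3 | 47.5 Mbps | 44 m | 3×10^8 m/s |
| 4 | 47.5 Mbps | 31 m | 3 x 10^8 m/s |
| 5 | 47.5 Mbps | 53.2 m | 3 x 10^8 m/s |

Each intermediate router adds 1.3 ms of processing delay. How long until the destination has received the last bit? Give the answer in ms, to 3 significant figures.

6.44 ms

L = 1466 × 8 = 11728 bits.
Transmission delay per hop = L/R = 11728/47500000 = 0.246905 ms; 5 hops → 1.23453 ms.
Propagation delays (d/s per hop): 8.46667e-05, 0.00011, 0.000146667, 0.000103333, 0.000177333 ms; sum = 0.000622 ms.
Processing at 4 router(s): 4 × 1.3 ms = 5.2 ms.
End-to-end = 6.44 ms.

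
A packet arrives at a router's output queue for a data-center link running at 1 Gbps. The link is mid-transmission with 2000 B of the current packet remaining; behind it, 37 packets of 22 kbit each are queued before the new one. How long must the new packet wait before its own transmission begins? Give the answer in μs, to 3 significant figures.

Each queued packet: L/R = 22000/1000000000 = 22 μs.
37 queued → 814 μs.
Plus remaining 16000 bits of current packet: 16 μs.
Queuing delay = 830 μs.

830 μs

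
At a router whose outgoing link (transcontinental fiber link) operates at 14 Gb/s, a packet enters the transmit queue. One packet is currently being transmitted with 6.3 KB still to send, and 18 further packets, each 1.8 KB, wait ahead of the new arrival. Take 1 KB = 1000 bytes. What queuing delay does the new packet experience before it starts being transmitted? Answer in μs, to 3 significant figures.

22.1 μs

Each queued packet: L/R = 14400/14000000000 = 1.02857 μs.
18 queued → 18.5143 μs.
Plus remaining 50400 bits of current packet: 3.6 μs.
Queuing delay = 22.1 μs.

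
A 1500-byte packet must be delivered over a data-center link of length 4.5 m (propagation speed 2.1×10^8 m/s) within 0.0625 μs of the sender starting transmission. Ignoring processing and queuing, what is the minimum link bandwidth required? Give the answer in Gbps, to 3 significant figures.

L = 12000 bits.
Propagation delay = 4.5 / 210000000 = 0.0214286 μs.
Transmission budget = 0.0625 − 0.0214286 = 0.0410714 μs.
R ≥ L / t_tx = 12000 bits / 4.10714e-08 s = 292 Gbps.

292 Gbps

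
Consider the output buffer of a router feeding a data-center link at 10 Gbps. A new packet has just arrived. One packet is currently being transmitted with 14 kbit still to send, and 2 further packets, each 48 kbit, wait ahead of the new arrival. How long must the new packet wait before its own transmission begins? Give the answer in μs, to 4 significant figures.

Each queued packet: L/R = 48000/10000000000 = 4.8 μs.
2 queued → 9.6 μs.
Plus remaining 14000 bits of current packet: 1.4 μs.
Queuing delay = 11.00 μs.

11.00 μs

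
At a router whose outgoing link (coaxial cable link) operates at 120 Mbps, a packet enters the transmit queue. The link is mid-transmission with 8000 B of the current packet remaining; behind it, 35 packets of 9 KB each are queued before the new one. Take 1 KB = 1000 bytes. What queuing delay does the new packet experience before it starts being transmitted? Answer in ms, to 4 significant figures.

Each queued packet: L/R = 72000/120000000 = 0.6 ms.
35 queued → 21 ms.
Plus remaining 64000 bits of current packet: 0.533333 ms.
Queuing delay = 21.53 ms.

21.53 ms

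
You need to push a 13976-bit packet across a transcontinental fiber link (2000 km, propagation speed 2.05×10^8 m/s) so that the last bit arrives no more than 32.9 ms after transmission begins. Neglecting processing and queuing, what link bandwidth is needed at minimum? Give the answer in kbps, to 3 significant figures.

604 kbps

Propagation delay = 2000000 / 2.05e+08 = 9.7561 ms.
Transmission budget = 32.9 − 9.7561 = 23.1439 ms.
R ≥ L / t_tx = 13976 bits / 0.0231439 s = 604 kbps.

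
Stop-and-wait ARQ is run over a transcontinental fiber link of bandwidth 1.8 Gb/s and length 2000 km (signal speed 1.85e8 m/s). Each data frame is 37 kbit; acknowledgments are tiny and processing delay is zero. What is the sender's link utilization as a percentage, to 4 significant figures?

t_tx = L/R = 37000/1800000000 = 2.05556e-05 s.
t_prop = 2000000/185000000 = 0.0108108 s; RTT = 0.0216216 s.
Cycle = t_tx + RTT = 0.0216422 s.
Utilization = t_tx / cycle = 2.05556e-05/0.0216422 = 0.09498 %.

0.09498 %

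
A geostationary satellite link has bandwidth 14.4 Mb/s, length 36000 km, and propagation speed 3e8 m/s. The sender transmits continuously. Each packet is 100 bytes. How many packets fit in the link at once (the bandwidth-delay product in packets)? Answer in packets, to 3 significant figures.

2160 packets

Propagation delay = 36000000 / 300000000 = 0.12 s.
BDP = R × t_prop = 14400000 × 0.12 = 1728000 bits.
In packets of 800 bits: 2160 packets.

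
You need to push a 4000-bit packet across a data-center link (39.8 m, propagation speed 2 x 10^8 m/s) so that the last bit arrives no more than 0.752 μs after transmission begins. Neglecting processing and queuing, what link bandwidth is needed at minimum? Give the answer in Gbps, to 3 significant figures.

7.23 Gbps

Propagation delay = 39.8 / 200000000 = 0.199 μs.
Transmission budget = 0.752 − 0.199 = 0.553 μs.
R ≥ L / t_tx = 4000 bits / 5.53e-07 s = 7.23 Gbps.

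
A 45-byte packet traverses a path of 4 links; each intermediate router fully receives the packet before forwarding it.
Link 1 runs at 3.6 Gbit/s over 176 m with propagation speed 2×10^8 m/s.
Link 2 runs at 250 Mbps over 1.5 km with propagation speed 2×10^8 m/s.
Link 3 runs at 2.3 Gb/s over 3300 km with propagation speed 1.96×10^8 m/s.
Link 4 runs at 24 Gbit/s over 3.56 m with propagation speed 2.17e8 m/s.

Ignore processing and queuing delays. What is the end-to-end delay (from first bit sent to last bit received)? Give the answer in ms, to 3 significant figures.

16.8 ms

L = 45 × 8 = 360 bits.
Transmission delays (L/R per hop): 0.0001, 0.00144, 0.000156522, 1.5e-05 ms; sum = 0.00171152 ms.
Propagation delays (d/s per hop): 0.00088, 0.0075, 16.8367, 1.64055e-05 ms; sum = 16.8451 ms.
End-to-end = 16.8 ms.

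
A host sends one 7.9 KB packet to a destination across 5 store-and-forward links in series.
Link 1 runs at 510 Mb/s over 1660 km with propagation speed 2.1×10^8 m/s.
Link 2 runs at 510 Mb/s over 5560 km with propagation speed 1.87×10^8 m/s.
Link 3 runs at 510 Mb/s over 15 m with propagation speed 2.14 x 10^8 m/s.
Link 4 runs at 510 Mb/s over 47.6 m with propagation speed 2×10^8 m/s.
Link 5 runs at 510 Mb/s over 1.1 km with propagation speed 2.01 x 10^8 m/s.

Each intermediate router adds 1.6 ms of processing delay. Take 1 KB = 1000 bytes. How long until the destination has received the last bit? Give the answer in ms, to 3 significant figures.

44.7 ms

L = 63200 bits.
Transmission delay per hop = L/R = 63200/510000000 = 0.123922 ms; 5 hops → 0.619608 ms.
Propagation delays (d/s per hop): 7.90476, 29.7326, 7.00935e-05, 0.000238, 0.00547264 ms; sum = 37.6432 ms.
Processing at 4 router(s): 4 × 1.6 ms = 6.4 ms.
End-to-end = 44.7 ms.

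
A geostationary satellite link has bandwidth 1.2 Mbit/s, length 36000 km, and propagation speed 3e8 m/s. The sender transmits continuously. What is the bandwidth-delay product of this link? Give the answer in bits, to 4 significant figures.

144000 bits

Propagation delay = 36000000 / 300000000 = 0.12 s.
BDP = R × t_prop = 1200000 × 0.12 = 144000 bits.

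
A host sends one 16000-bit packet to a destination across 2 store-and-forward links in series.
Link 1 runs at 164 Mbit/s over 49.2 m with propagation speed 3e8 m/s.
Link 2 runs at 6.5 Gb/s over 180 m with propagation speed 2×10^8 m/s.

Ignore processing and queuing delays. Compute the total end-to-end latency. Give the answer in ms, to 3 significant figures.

Transmission delays (L/R per hop): 0.097561, 0.00246154 ms; sum = 0.100023 ms.
Propagation delays (d/s per hop): 0.000164, 0.0009 ms; sum = 0.001064 ms.
End-to-end = 0.101 ms.

0.101 ms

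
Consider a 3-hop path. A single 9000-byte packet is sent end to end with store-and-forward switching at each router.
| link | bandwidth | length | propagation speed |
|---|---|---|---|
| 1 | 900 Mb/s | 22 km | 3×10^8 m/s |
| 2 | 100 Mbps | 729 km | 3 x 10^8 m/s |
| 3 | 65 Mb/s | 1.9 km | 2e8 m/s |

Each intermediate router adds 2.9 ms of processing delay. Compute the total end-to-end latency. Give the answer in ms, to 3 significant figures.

10.2 ms

L = 9000 × 8 = 72000 bits.
Transmission delays (L/R per hop): 0.08, 0.72, 1.10769 ms; sum = 1.90769 ms.
Propagation delays (d/s per hop): 0.0733333, 2.43, 0.0095 ms; sum = 2.51283 ms.
Processing at 2 router(s): 2 × 2.9 ms = 5.8 ms.
End-to-end = 10.2 ms.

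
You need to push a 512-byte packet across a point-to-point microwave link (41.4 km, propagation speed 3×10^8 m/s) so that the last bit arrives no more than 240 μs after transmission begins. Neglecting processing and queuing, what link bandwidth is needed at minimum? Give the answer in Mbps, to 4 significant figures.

40.16 Mbps

L = 4096 bits.
Propagation delay = 41400 / 300000000 = 138 μs.
Transmission budget = 240 − 138 = 102 μs.
R ≥ L / t_tx = 4096 bits / 0.000102 s = 40.16 Mbps.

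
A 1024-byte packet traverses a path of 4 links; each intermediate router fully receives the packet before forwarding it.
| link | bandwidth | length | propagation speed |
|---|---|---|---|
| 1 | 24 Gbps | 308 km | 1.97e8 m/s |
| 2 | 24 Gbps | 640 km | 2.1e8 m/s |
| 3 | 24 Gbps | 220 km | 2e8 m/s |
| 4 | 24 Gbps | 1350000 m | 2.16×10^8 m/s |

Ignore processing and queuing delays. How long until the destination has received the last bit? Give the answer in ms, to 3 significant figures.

12.0 ms

L = 1024 × 8 = 8192 bits.
Transmission delay per hop = L/R = 8192/24000000000 = 0.000341333 ms; 4 hops → 0.00136533 ms.
Propagation delays (d/s per hop): 1.56345, 3.04762, 1.1, 6.25 ms; sum = 11.9611 ms.
End-to-end = 12.0 ms.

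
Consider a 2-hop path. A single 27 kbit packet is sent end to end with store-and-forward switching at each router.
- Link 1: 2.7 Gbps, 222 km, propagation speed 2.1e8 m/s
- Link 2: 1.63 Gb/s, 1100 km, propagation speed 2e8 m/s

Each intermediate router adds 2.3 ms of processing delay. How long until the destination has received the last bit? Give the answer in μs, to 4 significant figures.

L = 27000 bits.
Transmission delays (L/R per hop): 10, 16.5644 μs; sum = 26.5644 μs.
Propagation delays (d/s per hop): 1057.14, 5500 μs; sum = 6557.14 μs.
Processing at 1 router(s): 1 × 2.3 ms = 2300 μs.
End-to-end = 8884 μs.

8884 μs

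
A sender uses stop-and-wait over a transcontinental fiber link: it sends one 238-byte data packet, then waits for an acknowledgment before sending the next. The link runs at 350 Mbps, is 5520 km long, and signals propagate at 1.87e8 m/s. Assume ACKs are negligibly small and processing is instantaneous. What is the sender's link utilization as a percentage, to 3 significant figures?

t_tx = L/R = 1904/350000000 = 5.44e-06 s.
t_prop = 5520000/187000000 = 0.0295187 s; RTT = 0.0590374 s.
Cycle = t_tx + RTT = 0.0590429 s.
Utilization = t_tx / cycle = 5.44e-06/0.0590429 = 0.00921 %.

0.00921 %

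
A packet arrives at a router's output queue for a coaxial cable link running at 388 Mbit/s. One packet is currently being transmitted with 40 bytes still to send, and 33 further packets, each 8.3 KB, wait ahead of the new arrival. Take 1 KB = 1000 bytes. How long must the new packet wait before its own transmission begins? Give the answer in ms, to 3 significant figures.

Each queued packet: L/R = 66400/388000000 = 0.171134 ms.
33 queued → 5.64742 ms.
Plus remaining 320 bits of current packet: 0.000824742 ms.
Queuing delay = 5.65 ms.

5.65 ms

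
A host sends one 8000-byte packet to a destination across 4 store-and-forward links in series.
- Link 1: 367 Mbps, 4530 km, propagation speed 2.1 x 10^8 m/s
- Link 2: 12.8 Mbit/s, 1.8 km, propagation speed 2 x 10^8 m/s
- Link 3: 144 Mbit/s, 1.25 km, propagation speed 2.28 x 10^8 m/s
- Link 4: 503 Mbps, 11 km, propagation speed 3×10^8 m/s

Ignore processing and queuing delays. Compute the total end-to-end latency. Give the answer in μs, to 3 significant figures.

L = 8000 × 8 = 64000 bits.
Transmission delays (L/R per hop): 174.387, 5000, 444.444, 127.237 μs; sum = 5746.07 μs.
Propagation delays (d/s per hop): 21571.4, 9, 5.48246, 36.6667 μs; sum = 21622.6 μs.
End-to-end = 27400 μs.

27400 μs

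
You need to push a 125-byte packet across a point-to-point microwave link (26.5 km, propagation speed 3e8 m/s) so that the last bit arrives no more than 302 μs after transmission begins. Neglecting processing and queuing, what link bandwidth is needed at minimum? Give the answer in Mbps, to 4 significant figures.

4.680 Mbps

L = 1000 bits.
Propagation delay = 26500 / 300000000 = 88.3333 μs.
Transmission budget = 302 − 88.3333 = 213.667 μs.
R ≥ L / t_tx = 1000 bits / 0.000213667 s = 4.680 Mbps.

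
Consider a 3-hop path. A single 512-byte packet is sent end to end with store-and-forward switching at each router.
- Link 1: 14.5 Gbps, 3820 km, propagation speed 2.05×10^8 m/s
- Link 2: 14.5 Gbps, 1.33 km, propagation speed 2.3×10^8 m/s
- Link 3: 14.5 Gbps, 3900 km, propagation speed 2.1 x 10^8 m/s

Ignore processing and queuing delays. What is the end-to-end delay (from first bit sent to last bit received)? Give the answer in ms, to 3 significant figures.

L = 512 × 8 = 4096 bits.
Transmission delay per hop = L/R = 4096/14500000000 = 0.000282483 ms; 3 hops → 0.000847448 ms.
Propagation delays (d/s per hop): 18.6341, 0.00578261, 18.5714 ms; sum = 37.2114 ms.
End-to-end = 37.2 ms.

37.2 ms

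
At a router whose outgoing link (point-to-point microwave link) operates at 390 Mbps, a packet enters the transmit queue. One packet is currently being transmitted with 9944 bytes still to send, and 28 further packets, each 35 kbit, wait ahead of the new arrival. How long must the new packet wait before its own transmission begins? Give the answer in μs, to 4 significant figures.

Each queued packet: L/R = 35000/390000000 = 89.7436 μs.
28 queued → 2512.82 μs.
Plus remaining 79552 bits of current packet: 203.979 μs.
Queuing delay = 2717 μs.

2717 μs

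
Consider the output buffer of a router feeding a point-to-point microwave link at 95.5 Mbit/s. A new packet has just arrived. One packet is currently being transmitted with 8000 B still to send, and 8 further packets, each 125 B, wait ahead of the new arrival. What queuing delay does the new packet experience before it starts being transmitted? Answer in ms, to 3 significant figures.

0.754 ms

Each queued packet: L/R = 1000/95500000 = 0.0104712 ms.
8 queued → 0.0837696 ms.
Plus remaining 64000 bits of current packet: 0.670157 ms.
Queuing delay = 0.754 ms.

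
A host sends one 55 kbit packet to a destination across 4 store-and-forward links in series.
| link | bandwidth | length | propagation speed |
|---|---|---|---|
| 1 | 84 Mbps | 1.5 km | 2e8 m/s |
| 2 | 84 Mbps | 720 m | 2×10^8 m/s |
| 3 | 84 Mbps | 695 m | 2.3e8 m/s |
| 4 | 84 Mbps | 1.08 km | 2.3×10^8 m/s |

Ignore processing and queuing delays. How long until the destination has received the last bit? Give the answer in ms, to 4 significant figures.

2.638 ms

L = 55000 bits.
Transmission delay per hop = L/R = 55000/84000000 = 0.654762 ms; 4 hops → 2.61905 ms.
Propagation delays (d/s per hop): 0.0075, 0.0036, 0.00302174, 0.00469565 ms; sum = 0.0188174 ms.
End-to-end = 2.638 ms.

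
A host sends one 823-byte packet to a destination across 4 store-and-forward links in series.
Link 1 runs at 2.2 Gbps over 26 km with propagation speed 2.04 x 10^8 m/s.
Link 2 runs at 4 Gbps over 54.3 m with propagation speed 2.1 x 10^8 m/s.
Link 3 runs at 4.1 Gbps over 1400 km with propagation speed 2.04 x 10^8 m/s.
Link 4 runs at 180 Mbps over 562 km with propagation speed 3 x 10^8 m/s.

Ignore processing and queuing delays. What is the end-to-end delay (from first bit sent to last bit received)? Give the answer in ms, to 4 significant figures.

8.907 ms

L = 823 × 8 = 6584 bits.
Transmission delays (L/R per hop): 0.00299273, 0.001646, 0.00160585, 0.0365778 ms; sum = 0.0428224 ms.
Propagation delays (d/s per hop): 0.127451, 0.000258571, 6.86275, 1.87333 ms; sum = 8.86379 ms.
End-to-end = 8.907 ms.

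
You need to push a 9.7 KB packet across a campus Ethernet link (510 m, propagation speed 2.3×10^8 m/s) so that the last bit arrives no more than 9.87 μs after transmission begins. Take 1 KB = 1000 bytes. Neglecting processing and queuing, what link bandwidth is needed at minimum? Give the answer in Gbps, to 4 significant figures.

10.14 Gbps

L = 77600 bits.
Propagation delay = 510 / 2.3e+08 = 2.21739 μs.
Transmission budget = 9.87 − 2.21739 = 7.65261 μs.
R ≥ L / t_tx = 77600 bits / 7.65261e-06 s = 10.14 Gbps.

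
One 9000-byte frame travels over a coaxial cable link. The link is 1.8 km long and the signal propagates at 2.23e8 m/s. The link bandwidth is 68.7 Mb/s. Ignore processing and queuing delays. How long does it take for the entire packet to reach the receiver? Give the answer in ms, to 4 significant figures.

1.056 ms

L = 9000 × 8 = 72000 bits.
Transmission delay = L/R = 72000 / 68700000 = 1.04803 ms.
Propagation delay = d/s = 1800 m / 223000000 m/s = 0.00807175 ms.
Total = 1.056 ms.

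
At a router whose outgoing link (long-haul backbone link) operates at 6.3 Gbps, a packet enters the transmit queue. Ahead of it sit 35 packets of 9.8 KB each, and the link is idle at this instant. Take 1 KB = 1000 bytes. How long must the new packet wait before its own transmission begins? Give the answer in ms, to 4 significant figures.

Each queued packet: L/R = 78400/6300000000 = 0.0124444 ms.
35 queued → 0.435556 ms.
Queuing delay = 0.4356 ms.

0.4356 ms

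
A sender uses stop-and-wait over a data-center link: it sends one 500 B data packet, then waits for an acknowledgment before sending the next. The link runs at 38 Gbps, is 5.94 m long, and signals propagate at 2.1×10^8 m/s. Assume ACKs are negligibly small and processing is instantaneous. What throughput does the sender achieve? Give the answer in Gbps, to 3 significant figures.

24.7 Gbps

t_tx = L/R = 4000/38000000000 = 1.05263e-07 s.
t_prop = 5.94/210000000 = 2.82857e-08 s; RTT = 5.65714e-08 s.
Cycle = t_tx + RTT = 1.61835e-07 s.
Throughput = L / cycle = 4000 / 1.61835e-07 = 24.7 Gbps.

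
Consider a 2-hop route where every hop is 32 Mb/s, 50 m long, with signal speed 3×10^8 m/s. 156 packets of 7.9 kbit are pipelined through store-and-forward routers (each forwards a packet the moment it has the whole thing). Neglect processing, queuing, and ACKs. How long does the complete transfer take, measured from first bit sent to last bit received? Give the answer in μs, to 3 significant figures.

38800 μs

Per-hop transmission t_tx = L/R = 7900/32000000 = 246.875 μs.
Per-hop propagation t_prop = 50/300000000 = 0.166667 μs.
Pipeline fill: first packet needs 2·t_tx to clear all hops; remaining 155 packets each add one t_tx.
Total = (2+156-1)·t_tx + 2·t_prop = 157·246.875 + 2·0.166667 = 38800 μs.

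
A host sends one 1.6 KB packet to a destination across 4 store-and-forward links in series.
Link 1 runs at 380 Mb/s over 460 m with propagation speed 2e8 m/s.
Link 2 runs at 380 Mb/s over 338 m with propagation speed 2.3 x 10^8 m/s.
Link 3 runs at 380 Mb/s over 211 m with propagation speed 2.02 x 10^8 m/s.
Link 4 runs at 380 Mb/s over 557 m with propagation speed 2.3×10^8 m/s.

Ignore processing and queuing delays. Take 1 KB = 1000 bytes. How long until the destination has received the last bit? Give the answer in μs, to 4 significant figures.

L = 12800 bits.
Transmission delay per hop = L/R = 12800/380000000 = 33.6842 μs; 4 hops → 134.737 μs.
Propagation delays (d/s per hop): 2.3, 1.46957, 1.04455, 2.42174 μs; sum = 7.23586 μs.
End-to-end = 142.0 μs.

142.0 μs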